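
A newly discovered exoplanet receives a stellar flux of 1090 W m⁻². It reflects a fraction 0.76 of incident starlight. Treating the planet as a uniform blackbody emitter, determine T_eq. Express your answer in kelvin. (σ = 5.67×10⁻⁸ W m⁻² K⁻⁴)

T_eq ≈ 184 K

Energy balance: absorbed = emitted ⇒ πR²·S(1−A) = 4πR²·σT_eq⁴, so T_eq⁴ = S(1−A)/(4σ).
T_eq = [1090 × 0.24 / (4 × 5.67×10⁻⁸)]^(1/4) = (1.15×10⁹)^(1/4) = 184 K.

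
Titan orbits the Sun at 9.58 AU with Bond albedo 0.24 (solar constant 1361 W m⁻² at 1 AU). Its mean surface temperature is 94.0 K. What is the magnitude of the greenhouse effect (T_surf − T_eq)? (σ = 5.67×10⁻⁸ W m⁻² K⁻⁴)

S = 1361/9.58² = 14.83 W m⁻².
T_eq = [S(1−A)/(4σ)]^(1/4) = [14.83×0.76/(4×5.67×10⁻⁸)]^(1/4) = 84.0 K.
ΔT = T_surf − T_eq = 94 − 84.0.

ΔT ≈ 10.0 K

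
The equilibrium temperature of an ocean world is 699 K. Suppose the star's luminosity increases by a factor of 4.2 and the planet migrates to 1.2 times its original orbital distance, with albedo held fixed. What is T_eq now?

T_eq ≈ 913 K

T_eq ∝ L^(1/4) · d^(−1/2).
T′ = 699 × 4.2^(1/4) / 1.2^(1/2) = 913 K.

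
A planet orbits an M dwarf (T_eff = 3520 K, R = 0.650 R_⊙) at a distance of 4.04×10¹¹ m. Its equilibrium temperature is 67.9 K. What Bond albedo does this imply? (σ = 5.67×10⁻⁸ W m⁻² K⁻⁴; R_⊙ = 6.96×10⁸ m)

A ≈ 0.56

R_⋆ = 0.650 × 6.96×10⁸ = 4.52×10⁸ m.
L = 4πR_⋆²σT_⋆⁴ = 4π(4.52×10⁸)² × 5.67×10⁻⁸ × (3520)⁴ = 2.24×10²⁵ W.
S = L/(4πd²) = 10.9 W m⁻².
From T_eq⁴ = S(1−A)/(4σ): 1−A = 4σT_eq⁴/S.
1−A = 4 × 5.67×10⁻⁸ × (67.9)⁴ / 10.9 = 0.442.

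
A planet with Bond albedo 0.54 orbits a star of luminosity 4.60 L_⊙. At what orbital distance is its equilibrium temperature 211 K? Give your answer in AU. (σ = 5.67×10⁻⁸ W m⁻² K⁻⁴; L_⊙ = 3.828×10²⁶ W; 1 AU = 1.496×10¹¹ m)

L = 4.60 × 3.828×10²⁶ = 1.76×10²⁷ W.
From T_eq⁴ = L(1−A)/(16πσd²): d = √[L(1−A)/(16πσT_eq⁴)].
d = √[1.76×10²⁷ × 0.46 / (16π × 5.67×10⁻⁸ × (211)⁴)] = 3.79×10¹¹ m = 2.53 AU.

d ≈ 2.53 AU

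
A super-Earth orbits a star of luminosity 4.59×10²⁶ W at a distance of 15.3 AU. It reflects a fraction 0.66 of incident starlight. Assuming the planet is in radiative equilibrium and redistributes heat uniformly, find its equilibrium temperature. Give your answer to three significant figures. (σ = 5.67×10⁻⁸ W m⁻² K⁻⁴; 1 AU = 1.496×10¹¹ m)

T_eq ≈ 56.9 K

d = 15.3 AU = 2.29×10¹² m.
Flux: S = L/(4πd²) = 4.59×10²⁶/(4π×(2.29×10¹²)²) = 6.97 W m⁻².
Energy balance: absorbed = emitted ⇒ πR²·S(1−A) = 4πR²·σT_eq⁴, so T_eq⁴ = S(1−A)/(4σ).
T_eq = [6.97 × 0.34 / (4 × 5.67×10⁻⁸)]^(1/4) = (1.05×10⁷)^(1/4) = 56.9 K.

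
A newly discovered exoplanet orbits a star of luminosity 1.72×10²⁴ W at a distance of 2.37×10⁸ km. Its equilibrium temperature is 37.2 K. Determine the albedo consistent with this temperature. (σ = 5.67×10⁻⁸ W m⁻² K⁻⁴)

A ≈ 0.82

d = 2.37×10⁸ km = 2.37×10¹¹ m.
Flux: S = L/(4πd²) = 1.72×10²⁴/(4π×(2.37×10¹¹)²) = 2.44 W m⁻².
From T_eq⁴ = S(1−A)/(4σ): 1−A = 4σT_eq⁴/S.
1−A = 4 × 5.67×10⁻⁸ × (37.2)⁴ / 2.44 = 0.178.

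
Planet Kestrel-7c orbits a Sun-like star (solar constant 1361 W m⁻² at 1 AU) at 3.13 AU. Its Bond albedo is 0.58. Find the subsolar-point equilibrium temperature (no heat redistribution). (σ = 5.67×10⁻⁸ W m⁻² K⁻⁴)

T_ss ≈ 179 K

Flux at 3.13 AU: S = 1361/3.13² = 139 W m⁻².
At the subsolar point the surface absorbs S(1−A) and emits σT⁴ per unit area — no factor of 4, since only the local patch is in balance.
T = [139 × 0.42 / 5.67×10⁻⁸]^(1/4) = (1.03×10⁹)^(1/4) = 179 K.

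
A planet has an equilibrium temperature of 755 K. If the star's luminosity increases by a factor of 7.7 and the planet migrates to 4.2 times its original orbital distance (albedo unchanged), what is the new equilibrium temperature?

T_eq ≈ 614 K

T_eq ∝ L^(1/4) · d^(−1/2).
T′ = 755 × 7.7^(1/4) / 4.2^(1/2) = 614 K.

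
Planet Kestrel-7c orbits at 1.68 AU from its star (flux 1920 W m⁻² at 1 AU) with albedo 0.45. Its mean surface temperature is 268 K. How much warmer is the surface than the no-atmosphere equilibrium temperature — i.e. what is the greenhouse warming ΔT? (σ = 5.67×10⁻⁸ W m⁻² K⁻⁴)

ΔT ≈ 66.5 K

S = 1920/1.68² = 680.3 W m⁻².
T_eq = [S(1−A)/(4σ)]^(1/4) = [680.3×0.55/(4×5.67×10⁻⁸)]^(1/4) = 201.5 K.
ΔT = T_surf − T_eq = 268 − 201.5.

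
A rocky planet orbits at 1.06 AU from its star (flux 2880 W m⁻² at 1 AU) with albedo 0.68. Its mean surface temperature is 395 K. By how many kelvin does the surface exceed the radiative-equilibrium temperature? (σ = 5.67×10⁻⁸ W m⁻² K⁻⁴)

ΔT ≈ 149.8 K

S = 2880/1.06² = 2563 W m⁻².
T_eq = [S(1−A)/(4σ)]^(1/4) = [2563×0.32/(4×5.67×10⁻⁸)]^(1/4) = 245.2 K.
ΔT = T_surf − T_eq = 395 − 245.2.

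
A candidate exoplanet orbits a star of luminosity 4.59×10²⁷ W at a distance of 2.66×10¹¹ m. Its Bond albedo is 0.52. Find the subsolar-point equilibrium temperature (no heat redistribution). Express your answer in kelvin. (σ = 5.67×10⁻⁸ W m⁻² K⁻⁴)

Flux: S = L/(4πd²) = 4.59×10²⁷/(4π×(2.66×10¹¹)²) = 5160 W m⁻².
At the subsolar point the surface absorbs S(1−A) and emits σT⁴ per unit area — no factor of 4, since only the local patch is in balance.
T = [5160 × 0.48 / 5.67×10⁻⁸]^(1/4) = (4.37×10¹⁰)^(1/4) = 457 K.

T_ss ≈ 457 K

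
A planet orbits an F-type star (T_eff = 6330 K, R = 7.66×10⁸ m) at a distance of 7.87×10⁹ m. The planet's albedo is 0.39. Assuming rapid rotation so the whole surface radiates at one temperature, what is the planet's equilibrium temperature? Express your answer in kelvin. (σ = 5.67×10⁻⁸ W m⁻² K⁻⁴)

T_eq ≈ 1230 K

L = 4πR_⋆²σT_⋆⁴ = 4π(7.66×10⁸)² × 5.67×10⁻⁸ × (6330)⁴ = 6.71×10²⁶ W.
S = L/(4πd²) = 8.62×10⁵ W m⁻².
Energy balance: absorbed = emitted ⇒ πR²·S(1−A) = 4πR²·σT_eq⁴, so T_eq⁴ = S(1−A)/(4σ).
T_eq = [8.62×10⁵ × 0.61 / (4 × 5.67×10⁻⁸)]^(1/4) = (2.32×10¹²)^(1/4) = 1230 K.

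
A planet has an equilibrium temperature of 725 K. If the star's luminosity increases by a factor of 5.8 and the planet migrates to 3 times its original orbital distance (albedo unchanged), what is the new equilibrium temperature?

T_eq ∝ L^(1/4) · d^(−1/2).
T′ = 725 × 5.8^(1/4) / 3^(1/2) = 650 K.

T_eq ≈ 650 K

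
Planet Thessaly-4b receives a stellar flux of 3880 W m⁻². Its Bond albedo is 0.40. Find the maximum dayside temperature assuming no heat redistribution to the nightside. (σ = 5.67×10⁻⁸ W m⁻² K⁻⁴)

With no redistribution each surface element balances locally: S(1−A) = σT⁴.
T = [3880 × 0.60 / 5.67×10⁻⁸]^(1/4) = (4.11×10¹⁰)^(1/4) = 450 K.

T_ss ≈ 450 K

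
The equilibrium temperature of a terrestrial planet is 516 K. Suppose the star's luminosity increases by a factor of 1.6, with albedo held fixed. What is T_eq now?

T_eq ∝ L^(1/4) · d^(−1/2).
T′ = 516 × 1.6^(1/4) = 580 K.

T_eq ≈ 580 K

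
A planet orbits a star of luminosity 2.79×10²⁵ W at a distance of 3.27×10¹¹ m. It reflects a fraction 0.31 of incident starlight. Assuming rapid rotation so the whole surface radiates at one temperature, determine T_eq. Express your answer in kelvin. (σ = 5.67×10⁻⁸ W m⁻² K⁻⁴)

T_eq ≈ 89.2 K

Flux: S = L/(4πd²) = 2.79×10²⁵/(4π×(3.27×10¹¹)²) = 20.8 W m⁻².
Energy balance: absorbed = emitted ⇒ πR²·S(1−A) = 4πR²·σT_eq⁴, so T_eq⁴ = S(1−A)/(4σ).
T_eq = [20.8 × 0.69 / (4 × 5.67×10⁻⁸)]^(1/4) = (6.32×10⁷)^(1/4) = 89.2 K.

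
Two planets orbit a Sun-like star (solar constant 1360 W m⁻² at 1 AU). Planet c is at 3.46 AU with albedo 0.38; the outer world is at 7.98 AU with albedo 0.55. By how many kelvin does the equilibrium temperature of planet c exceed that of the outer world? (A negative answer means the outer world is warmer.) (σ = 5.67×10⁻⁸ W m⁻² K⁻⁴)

T_eq = [S₀(1−A)/(4σd²)]^(1/4), so T ∝ (1−A)^(1/4) / √d.
T₁ = [1360×0.62/(4×5.67×10⁻⁸×3.46²)]^(1/4) = 132.75 K.
T₂ = [1360×0.45/(4×5.67×10⁻⁸×7.98²)]^(1/4) = 80.68 K.

ΔT ≈ 52.1 K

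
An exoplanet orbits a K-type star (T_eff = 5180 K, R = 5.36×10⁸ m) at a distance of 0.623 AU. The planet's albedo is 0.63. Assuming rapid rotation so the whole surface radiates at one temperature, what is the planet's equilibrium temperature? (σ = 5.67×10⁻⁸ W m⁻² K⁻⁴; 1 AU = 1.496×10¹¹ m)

T_eq ≈ 217 K

d = 0.623 AU = 9.32×10¹⁰ m.
L = 4πR_⋆²σT_⋆⁴ = 4π(5.36×10⁸)² × 5.67×10⁻⁸ × (5180)⁴ = 1.47×10²⁶ W.
S = L/(4πd²) = 1350 W m⁻².
Energy balance: absorbed = emitted ⇒ πR²·S(1−A) = 4πR²·σT_eq⁴, so T_eq⁴ = S(1−A)/(4σ).
T_eq = [1350 × 0.37 / (4 × 5.67×10⁻⁸)]^(1/4) = (2.20×10⁹)^(1/4) = 217 K.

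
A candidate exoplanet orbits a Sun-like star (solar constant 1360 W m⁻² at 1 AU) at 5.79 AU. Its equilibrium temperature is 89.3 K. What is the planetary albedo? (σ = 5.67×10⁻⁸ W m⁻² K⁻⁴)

A ≈ 0.64

Flux at 5.79 AU: S = 1360/5.79² = 40.6 W m⁻².
From T_eq⁴ = S(1−A)/(4σ): 1−A = 4σT_eq⁴/S.
1−A = 4 × 5.67×10⁻⁸ × (89.3)⁴ / 40.6 = 0.356.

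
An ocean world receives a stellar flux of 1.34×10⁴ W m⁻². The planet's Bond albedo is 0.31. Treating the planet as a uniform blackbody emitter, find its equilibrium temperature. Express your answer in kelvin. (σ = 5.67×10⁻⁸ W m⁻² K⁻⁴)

Energy balance: absorbed = emitted ⇒ πR²·S(1−A) = 4πR²·σT_eq⁴, so T_eq⁴ = S(1−A)/(4σ).
T_eq = [1.34×10⁴ × 0.69 / (4 × 5.67×10⁻⁸)]^(1/4) = (4.08×10¹⁰)^(1/4) = 449 K.

T_eq ≈ 449 K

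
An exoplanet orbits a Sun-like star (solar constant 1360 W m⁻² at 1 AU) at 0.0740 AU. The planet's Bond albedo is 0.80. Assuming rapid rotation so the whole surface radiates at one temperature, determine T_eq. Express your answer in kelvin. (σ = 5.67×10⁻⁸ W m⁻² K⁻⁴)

Flux at 0.0740 AU: S = 1360/0.0740² = 2.48×10⁵ W m⁻².
Energy balance: absorbed = emitted ⇒ πR²·S(1−A) = 4πR²·σT_eq⁴, so T_eq⁴ = S(1−A)/(4σ).
T_eq = [2.48×10⁵ × 0.20 / (4 × 5.67×10⁻⁸)]^(1/4) = (2.19×10¹¹)^(1/4) = 684 K.

T_eq ≈ 684 K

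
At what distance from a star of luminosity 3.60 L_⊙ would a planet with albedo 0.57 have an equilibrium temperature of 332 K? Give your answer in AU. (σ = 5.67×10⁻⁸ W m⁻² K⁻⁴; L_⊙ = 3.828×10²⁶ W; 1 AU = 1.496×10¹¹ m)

d ≈ 0.874 AU

L = 3.60 × 3.828×10²⁶ = 1.38×10²⁷ W.
From T_eq⁴ = L(1−A)/(16πσd²): d = √[L(1−A)/(16πσT_eq⁴)].
d = √[1.38×10²⁷ × 0.43 / (16π × 5.67×10⁻⁸ × (332)⁴)] = 1.31×10¹¹ m = 0.874 AU.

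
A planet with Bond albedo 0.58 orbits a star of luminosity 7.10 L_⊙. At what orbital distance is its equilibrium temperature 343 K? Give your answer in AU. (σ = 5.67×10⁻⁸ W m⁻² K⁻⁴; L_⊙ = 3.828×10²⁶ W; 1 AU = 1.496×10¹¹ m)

d ≈ 1.14 AU

L = 7.10 × 3.828×10²⁶ = 2.72×10²⁷ W.
From T_eq⁴ = L(1−A)/(16πσd²): d = √[L(1−A)/(16πσT_eq⁴)].
d = √[2.72×10²⁷ × 0.42 / (16π × 5.67×10⁻⁸ × (343)⁴)] = 1.70×10¹¹ m = 1.14 AU.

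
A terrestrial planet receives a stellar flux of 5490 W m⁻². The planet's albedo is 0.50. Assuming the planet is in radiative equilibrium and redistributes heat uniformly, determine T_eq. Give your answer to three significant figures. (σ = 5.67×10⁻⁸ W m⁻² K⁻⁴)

T_eq ≈ 332 K

Energy balance: absorbed = emitted ⇒ πR²·S(1−A) = 4πR²·σT_eq⁴, so T_eq⁴ = S(1−A)/(4σ).
T_eq = [5490 × 0.50 / (4 × 5.67×10⁻⁸)]^(1/4) = (1.21×10¹⁰)^(1/4) = 332 K.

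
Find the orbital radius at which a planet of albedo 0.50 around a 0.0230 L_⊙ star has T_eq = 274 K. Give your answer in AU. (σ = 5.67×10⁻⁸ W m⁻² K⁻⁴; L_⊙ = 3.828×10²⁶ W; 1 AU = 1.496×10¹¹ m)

L = 0.0230 × 3.828×10²⁶ = 8.80×10²⁴ W.
From T_eq⁴ = L(1−A)/(16πσd²): d = √[L(1−A)/(16πσT_eq⁴)].
d = √[8.80×10²⁴ × 0.50 / (16π × 5.67×10⁻⁸ × (274)⁴)] = 1.66×10¹⁰ m = 0.111 AU.

d ≈ 0.111 AU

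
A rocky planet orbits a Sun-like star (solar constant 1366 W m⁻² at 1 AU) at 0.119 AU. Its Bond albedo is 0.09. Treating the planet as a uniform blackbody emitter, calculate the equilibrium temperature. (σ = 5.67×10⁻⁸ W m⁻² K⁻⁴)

T_eq ≈ 789 K

Flux at 0.119 AU: S = 1366/0.119² = 9.65×10⁴ W m⁻².
Energy balance: absorbed = emitted ⇒ πR²·S(1−A) = 4πR²·σT_eq⁴, so T_eq⁴ = S(1−A)/(4σ).
T_eq = [9.65×10⁴ × 0.91 / (4 × 5.67×10⁻⁸)]^(1/4) = (3.87×10¹¹)^(1/4) = 789 K.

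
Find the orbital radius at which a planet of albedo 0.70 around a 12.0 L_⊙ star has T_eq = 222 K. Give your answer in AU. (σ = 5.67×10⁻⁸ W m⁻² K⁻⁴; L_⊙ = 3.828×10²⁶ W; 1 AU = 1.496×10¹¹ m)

L = 12.0 × 3.828×10²⁶ = 4.59×10²⁷ W.
From T_eq⁴ = L(1−A)/(16πσd²): d = √[L(1−A)/(16πσT_eq⁴)].
d = √[4.59×10²⁷ × 0.30 / (16π × 5.67×10⁻⁸ × (222)⁴)] = 4.46×10¹¹ m = 2.98 AU.

d ≈ 2.98 AU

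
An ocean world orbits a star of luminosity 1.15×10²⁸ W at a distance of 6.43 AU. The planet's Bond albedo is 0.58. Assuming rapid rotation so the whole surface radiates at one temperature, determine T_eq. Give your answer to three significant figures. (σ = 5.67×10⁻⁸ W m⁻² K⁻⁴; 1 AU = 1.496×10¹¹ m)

T_eq ≈ 207 K

d = 6.43 AU = 9.62×10¹¹ m.
Flux: S = L/(4πd²) = 1.15×10²⁸/(4π×(9.62×10¹¹)²) = 989 W m⁻².
Energy balance: absorbed = emitted ⇒ πR²·S(1−A) = 4πR²·σT_eq⁴, so T_eq⁴ = S(1−A)/(4σ).
T_eq = [989 × 0.42 / (4 × 5.67×10⁻⁸)]^(1/4) = (1.83×10⁹)^(1/4) = 207 K.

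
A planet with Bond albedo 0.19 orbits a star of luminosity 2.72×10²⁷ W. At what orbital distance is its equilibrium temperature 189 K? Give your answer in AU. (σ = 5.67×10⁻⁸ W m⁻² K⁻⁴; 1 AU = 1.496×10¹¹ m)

From T_eq⁴ = L(1−A)/(16πσd²): d = √[L(1−A)/(16πσT_eq⁴)].
d = √[2.72×10²⁷ × 0.81 / (16π × 5.67×10⁻⁸ × (189)⁴)] = 7.78×10¹¹ m = 5.20 AU.

d ≈ 5.20 AU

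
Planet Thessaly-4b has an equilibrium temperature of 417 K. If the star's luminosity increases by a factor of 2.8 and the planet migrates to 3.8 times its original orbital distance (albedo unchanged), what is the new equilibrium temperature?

T_eq ≈ 277 K

T_eq ∝ L^(1/4) · d^(−1/2).
T′ = 417 × 2.8^(1/4) / 3.8^(1/2) = 277 K.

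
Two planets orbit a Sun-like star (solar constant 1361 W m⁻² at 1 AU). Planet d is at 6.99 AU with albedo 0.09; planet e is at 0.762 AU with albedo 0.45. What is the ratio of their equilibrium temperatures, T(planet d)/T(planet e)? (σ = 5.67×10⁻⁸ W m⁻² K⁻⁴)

T₁/T₂ ≈ 0.374

T_eq = [S₀(1−A)/(4σd²)]^(1/4), so T ∝ (1−A)^(1/4) / √d.
T₁ = [1361×0.91/(4×5.67×10⁻⁸×6.99²)]^(1/4) = 102.82 K.
T₂ = [1361×0.55/(4×5.67×10⁻⁸×0.762²)]^(1/4) = 274.58 K.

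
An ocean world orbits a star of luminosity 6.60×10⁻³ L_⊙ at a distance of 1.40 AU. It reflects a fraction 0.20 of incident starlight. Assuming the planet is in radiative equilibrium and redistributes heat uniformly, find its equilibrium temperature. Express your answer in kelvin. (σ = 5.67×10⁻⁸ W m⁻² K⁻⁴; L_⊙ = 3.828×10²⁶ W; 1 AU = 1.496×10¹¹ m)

T_eq ≈ 63.4 K

d = 1.40 AU = 2.09×10¹¹ m.
L = 6.60×10⁻³ × 3.828×10²⁶ = 2.53×10²⁴ W.
Flux: S = L/(4πd²) = 2.53×10²⁴/(4π×(2.09×10¹¹)²) = 4.58 W m⁻².
Energy balance: absorbed = emitted ⇒ πR²·S(1−A) = 4πR²·σT_eq⁴, so T_eq⁴ = S(1−A)/(4σ).
T_eq = [4.58 × 0.80 / (4 × 5.67×10⁻⁸)]^(1/4) = (1.62×10⁷)^(1/4) = 63.4 K.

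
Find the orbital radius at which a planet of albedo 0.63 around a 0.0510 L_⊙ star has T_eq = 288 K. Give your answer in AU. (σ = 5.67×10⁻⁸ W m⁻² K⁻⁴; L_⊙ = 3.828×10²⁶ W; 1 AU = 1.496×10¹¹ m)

L = 0.0510 × 3.828×10²⁶ = 1.95×10²⁵ W.
From T_eq⁴ = L(1−A)/(16πσd²): d = √[L(1−A)/(16πσT_eq⁴)].
d = √[1.95×10²⁵ × 0.37 / (16π × 5.67×10⁻⁸ × (288)⁴)] = 1.92×10¹⁰ m = 0.128 AU.

d ≈ 0.128 AU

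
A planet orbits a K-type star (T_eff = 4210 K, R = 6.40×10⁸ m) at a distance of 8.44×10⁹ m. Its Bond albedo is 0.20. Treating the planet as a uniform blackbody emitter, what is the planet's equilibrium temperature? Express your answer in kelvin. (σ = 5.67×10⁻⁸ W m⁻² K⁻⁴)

L = 4πR_⋆²σT_⋆⁴ = 4π(6.40×10⁸)² × 5.67×10⁻⁸ × (4210)⁴ = 9.17×10²⁵ W.
S = L/(4πd²) = 1.02×10⁵ W m⁻².
Energy balance: absorbed = emitted ⇒ πR²·S(1−A) = 4πR²·σT_eq⁴, so T_eq⁴ = S(1−A)/(4σ).
T_eq = [1.02×10⁵ × 0.80 / (4 × 5.67×10⁻⁸)]^(1/4) = (3.61×10¹¹)^(1/4) = 775 K.

T_eq ≈ 775 K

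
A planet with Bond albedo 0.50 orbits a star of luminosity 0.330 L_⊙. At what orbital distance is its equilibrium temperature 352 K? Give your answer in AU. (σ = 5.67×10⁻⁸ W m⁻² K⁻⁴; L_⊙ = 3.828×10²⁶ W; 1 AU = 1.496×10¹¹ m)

d ≈ 0.254 AU

L = 0.330 × 3.828×10²⁶ = 1.26×10²⁶ W.
From T_eq⁴ = L(1−A)/(16πσd²): d = √[L(1−A)/(16πσT_eq⁴)].
d = √[1.26×10²⁶ × 0.50 / (16π × 5.67×10⁻⁸ × (352)⁴)] = 3.80×10¹⁰ m = 0.254 AU.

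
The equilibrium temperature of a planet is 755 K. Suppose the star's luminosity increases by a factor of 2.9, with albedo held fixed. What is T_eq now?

T_eq ≈ 985 K

T_eq ∝ L^(1/4) · d^(−1/2).
T′ = 755 × 2.9^(1/4) = 985 K.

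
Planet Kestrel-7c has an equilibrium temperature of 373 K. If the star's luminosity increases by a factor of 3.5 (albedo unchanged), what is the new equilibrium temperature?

T_eq ∝ L^(1/4) · d^(−1/2).
T′ = 373 × 3.5^(1/4) = 510 K.

T_eq ≈ 510 K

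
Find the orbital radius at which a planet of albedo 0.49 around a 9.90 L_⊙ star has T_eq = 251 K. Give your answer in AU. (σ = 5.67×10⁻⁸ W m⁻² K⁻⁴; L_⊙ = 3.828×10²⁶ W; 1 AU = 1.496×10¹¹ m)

L = 9.90 × 3.828×10²⁶ = 3.79×10²⁷ W.
From T_eq⁴ = L(1−A)/(16πσd²): d = √[L(1−A)/(16πσT_eq⁴)].
d = √[3.79×10²⁷ × 0.51 / (16π × 5.67×10⁻⁸ × (251)⁴)] = 4.13×10¹¹ m = 2.76 AU.

d ≈ 2.76 AU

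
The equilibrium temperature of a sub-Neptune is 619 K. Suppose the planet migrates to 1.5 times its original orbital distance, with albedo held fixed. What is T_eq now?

T_eq ≈ 505 K

T_eq ∝ L^(1/4) · d^(−1/2).
T′ = 619 / 1.5^(1/2) = 505 K.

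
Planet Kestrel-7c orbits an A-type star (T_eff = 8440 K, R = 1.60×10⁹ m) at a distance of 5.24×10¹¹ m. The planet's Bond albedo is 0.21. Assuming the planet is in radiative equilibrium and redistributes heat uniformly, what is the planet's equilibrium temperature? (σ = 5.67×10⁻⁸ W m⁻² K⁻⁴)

L = 4πR_⋆²σT_⋆⁴ = 4π(1.60×10⁹)² × 5.67×10⁻⁸ × (8440)⁴ = 9.26×10²⁷ W.
S = L/(4πd²) = 2680 W m⁻².
Energy balance: absorbed = emitted ⇒ πR²·S(1−A) = 4πR²·σT_eq⁴, so T_eq⁴ = S(1−A)/(4σ).
T_eq = [2680 × 0.79 / (4 × 5.67×10⁻⁸)]^(1/4) = (9.34×10⁹)^(1/4) = 311 K.

T_eq ≈ 311 K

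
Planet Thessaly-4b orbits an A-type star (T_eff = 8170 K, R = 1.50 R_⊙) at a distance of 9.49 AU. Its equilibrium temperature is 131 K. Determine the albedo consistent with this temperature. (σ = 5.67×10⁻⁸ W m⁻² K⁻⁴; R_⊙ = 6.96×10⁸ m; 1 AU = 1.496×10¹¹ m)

A ≈ 0.51

R_⋆ = 1.50 × 6.96×10⁸ = 1.04×10⁹ m.
d = 9.49 AU = 1.42×10¹² m.
L = 4πR_⋆²σT_⋆⁴ = 4π(1.04×10⁹)² × 5.67×10⁻⁸ × (8170)⁴ = 3.46×10²⁷ W.
S = L/(4πd²) = 137 W m⁻².
From T_eq⁴ = S(1−A)/(4σ): 1−A = 4σT_eq⁴/S.
1−A = 4 × 5.67×10⁻⁸ × (131)⁴ / 137 = 0.489.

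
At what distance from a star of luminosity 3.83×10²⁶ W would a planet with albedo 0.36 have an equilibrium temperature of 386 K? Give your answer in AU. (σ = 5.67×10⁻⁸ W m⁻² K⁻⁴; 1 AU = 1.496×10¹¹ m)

From T_eq⁴ = L(1−A)/(16πσd²): d = √[L(1−A)/(16πσT_eq⁴)].
d = √[3.83×10²⁶ × 0.64 / (16π × 5.67×10⁻⁸ × (386)⁴)] = 6.22×10¹⁰ m = 0.416 AU.

d ≈ 0.416 AU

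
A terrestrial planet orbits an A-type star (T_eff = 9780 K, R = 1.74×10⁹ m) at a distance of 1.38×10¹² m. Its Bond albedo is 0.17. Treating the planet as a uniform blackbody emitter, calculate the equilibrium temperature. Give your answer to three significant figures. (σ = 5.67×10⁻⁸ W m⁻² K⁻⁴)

L = 4πR_⋆²σT_⋆⁴ = 4π(1.74×10⁹)² × 5.67×10⁻⁸ × (9780)⁴ = 1.97×10²⁸ W.
S = L/(4πd²) = 825 W m⁻².
Energy balance: absorbed = emitted ⇒ πR²·S(1−A) = 4πR²·σT_eq⁴, so T_eq⁴ = S(1−A)/(4σ).
T_eq = [825 × 0.83 / (4 × 5.67×10⁻⁸)]^(1/4) = (3.02×10⁹)^(1/4) = 234 K.

T_eq ≈ 234 K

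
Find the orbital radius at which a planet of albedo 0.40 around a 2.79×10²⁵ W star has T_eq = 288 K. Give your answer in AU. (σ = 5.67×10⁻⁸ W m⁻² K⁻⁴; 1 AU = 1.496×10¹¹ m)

d ≈ 0.195 AU

From T_eq⁴ = L(1−A)/(16πσd²): d = √[L(1−A)/(16πσT_eq⁴)].
d = √[2.79×10²⁵ × 0.60 / (16π × 5.67×10⁻⁸ × (288)⁴)] = 2.92×10¹⁰ m = 0.195 AU.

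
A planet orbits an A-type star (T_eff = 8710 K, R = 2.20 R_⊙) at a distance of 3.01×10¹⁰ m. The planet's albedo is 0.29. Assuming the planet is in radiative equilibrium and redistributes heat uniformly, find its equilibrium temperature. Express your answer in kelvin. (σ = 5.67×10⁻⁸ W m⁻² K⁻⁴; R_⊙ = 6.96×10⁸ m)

T_eq ≈ 1280 K

R_⋆ = 2.20 × 6.96×10⁸ = 1.53×10⁹ m.
L = 4πR_⋆²σT_⋆⁴ = 4π(1.53×10⁹)² × 5.67×10⁻⁸ × (8710)⁴ = 9.61×10²⁷ W.
S = L/(4πd²) = 8.44×10⁵ W m⁻².
Energy balance: absorbed = emitted ⇒ πR²·S(1−A) = 4πR²·σT_eq⁴, so T_eq⁴ = S(1−A)/(4σ).
T_eq = [8.44×10⁵ × 0.71 / (4 × 5.67×10⁻⁸)]^(1/4) = (2.64×10¹²)^(1/4) = 1280 K.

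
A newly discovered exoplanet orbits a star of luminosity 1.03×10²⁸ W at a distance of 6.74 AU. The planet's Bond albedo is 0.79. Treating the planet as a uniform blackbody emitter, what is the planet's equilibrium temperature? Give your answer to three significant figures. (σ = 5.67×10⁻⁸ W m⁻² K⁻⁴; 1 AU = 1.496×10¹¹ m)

T_eq ≈ 165 K

d = 6.74 AU = 1.01×10¹² m.
Flux: S = L/(4πd²) = 1.03×10²⁸/(4π×(1.01×10¹²)²) = 806 W m⁻².
Energy balance: absorbed = emitted ⇒ πR²·S(1−A) = 4πR²·σT_eq⁴, so T_eq⁴ = S(1−A)/(4σ).
T_eq = [806 × 0.21 / (4 × 5.67×10⁻⁸)]^(1/4) = (7.46×10⁸)^(1/4) = 165 K.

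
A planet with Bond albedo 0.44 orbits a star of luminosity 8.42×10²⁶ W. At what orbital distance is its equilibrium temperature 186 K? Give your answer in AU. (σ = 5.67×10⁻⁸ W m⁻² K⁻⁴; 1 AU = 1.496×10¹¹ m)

From T_eq⁴ = L(1−A)/(16πσd²): d = √[L(1−A)/(16πσT_eq⁴)].
d = √[8.42×10²⁶ × 0.56 / (16π × 5.67×10⁻⁸ × (186)⁴)] = 3.72×10¹¹ m = 2.49 AU.

d ≈ 2.49 AU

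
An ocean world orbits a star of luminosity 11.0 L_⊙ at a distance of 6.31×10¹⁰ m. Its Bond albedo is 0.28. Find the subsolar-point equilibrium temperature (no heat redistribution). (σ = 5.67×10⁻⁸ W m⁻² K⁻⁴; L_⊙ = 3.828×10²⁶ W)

T_ss ≈ 1020 K

L = 11.0 × 3.828×10²⁶ = 4.21×10²⁷ W.
Flux: S = L/(4πd²) = 4.21×10²⁷/(4π×(6.31×10¹⁰)²) = 8.42×10⁴ W m⁻².
At the subsolar point the surface absorbs S(1−A) and emits σT⁴ per unit area — no factor of 4, since only the local patch is in balance.
T = [8.42×10⁴ × 0.72 / 5.67×10⁻⁸]^(1/4) = (1.07×10¹²)^(1/4) = 1020 K.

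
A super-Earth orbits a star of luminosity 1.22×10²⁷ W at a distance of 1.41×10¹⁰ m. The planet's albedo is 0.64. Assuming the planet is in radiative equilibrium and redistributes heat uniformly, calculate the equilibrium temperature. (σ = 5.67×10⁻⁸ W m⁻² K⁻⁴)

Flux: S = L/(4πd²) = 1.22×10²⁷/(4π×(1.41×10¹⁰)²) = 4.88×10⁵ W m⁻².
Energy balance: absorbed = emitted ⇒ πR²·S(1−A) = 4πR²·σT_eq⁴, so T_eq⁴ = S(1−A)/(4σ).
T_eq = [4.88×10⁵ × 0.36 / (4 × 5.67×10⁻⁸)]^(1/4) = (7.75×10¹¹)^(1/4) = 938 K.

T_eq ≈ 938 K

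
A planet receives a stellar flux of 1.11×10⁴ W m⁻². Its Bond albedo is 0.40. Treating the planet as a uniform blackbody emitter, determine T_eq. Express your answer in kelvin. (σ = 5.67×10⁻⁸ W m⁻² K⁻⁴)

Energy balance: absorbed = emitted ⇒ πR²·S(1−A) = 4πR²·σT_eq⁴, so T_eq⁴ = S(1−A)/(4σ).
T_eq = [1.11×10⁴ × 0.60 / (4 × 5.67×10⁻⁸)]^(1/4) = (2.94×10¹⁰)^(1/4) = 414 K.

T_eq ≈ 414 K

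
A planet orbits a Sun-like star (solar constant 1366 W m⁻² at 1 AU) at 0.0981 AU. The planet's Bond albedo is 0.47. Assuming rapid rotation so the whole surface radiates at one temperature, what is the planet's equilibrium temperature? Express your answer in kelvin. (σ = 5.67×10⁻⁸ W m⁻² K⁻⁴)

Flux at 0.0981 AU: S = 1366/0.0981² = 1.42×10⁵ W m⁻².
Energy balance: absorbed = emitted ⇒ πR²·S(1−A) = 4πR²·σT_eq⁴, so T_eq⁴ = S(1−A)/(4σ).
T_eq = [1.42×10⁵ × 0.53 / (4 × 5.67×10⁻⁸)]^(1/4) = (3.32×10¹¹)^(1/4) = 759 K.

T_eq ≈ 759 K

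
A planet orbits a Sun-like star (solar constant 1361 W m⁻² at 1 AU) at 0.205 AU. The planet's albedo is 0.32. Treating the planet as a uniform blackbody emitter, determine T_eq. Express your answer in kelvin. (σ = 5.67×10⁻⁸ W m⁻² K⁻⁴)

T_eq ≈ 558 K

Flux at 0.205 AU: S = 1361/0.205² = 3.24×10⁴ W m⁻².
Energy balance: absorbed = emitted ⇒ πR²·S(1−A) = 4πR²·σT_eq⁴, so T_eq⁴ = S(1−A)/(4σ).
T_eq = [3.24×10⁴ × 0.68 / (4 × 5.67×10⁻⁸)]^(1/4) = (9.71×10¹⁰)^(1/4) = 558 K.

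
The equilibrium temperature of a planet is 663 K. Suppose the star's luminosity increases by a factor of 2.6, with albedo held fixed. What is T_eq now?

T_eq ≈ 842 K

T_eq ∝ L^(1/4) · d^(−1/2).
T′ = 663 × 2.6^(1/4) = 842 K.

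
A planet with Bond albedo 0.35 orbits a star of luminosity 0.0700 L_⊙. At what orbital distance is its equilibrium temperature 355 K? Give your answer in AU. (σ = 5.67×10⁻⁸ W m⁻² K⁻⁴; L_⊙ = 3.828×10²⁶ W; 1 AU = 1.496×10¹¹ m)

L = 0.0700 × 3.828×10²⁶ = 2.68×10²⁵ W.
From T_eq⁴ = L(1−A)/(16πσd²): d = √[L(1−A)/(16πσT_eq⁴)].
d = √[2.68×10²⁵ × 0.65 / (16π × 5.67×10⁻⁸ × (355)⁴)] = 1.96×10¹⁰ m = 0.131 AU.

d ≈ 0.131 AU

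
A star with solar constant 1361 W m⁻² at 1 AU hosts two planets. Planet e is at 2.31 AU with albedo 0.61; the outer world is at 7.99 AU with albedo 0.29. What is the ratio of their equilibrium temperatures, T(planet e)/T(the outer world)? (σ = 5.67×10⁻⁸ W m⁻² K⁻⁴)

T_eq = [S₀(1−A)/(4σd²)]^(1/4), so T ∝ (1−A)^(1/4) / √d.
T₁ = [1361×0.39/(4×5.67×10⁻⁸×2.31²)]^(1/4) = 144.72 K.
T₂ = [1361×0.71/(4×5.67×10⁻⁸×7.99²)]^(1/4) = 90.38 K.

T₁/T₂ ≈ 1.601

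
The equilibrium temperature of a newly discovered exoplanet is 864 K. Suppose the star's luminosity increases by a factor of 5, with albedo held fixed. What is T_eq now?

T_eq ∝ L^(1/4) · d^(−1/2).
T′ = 864 × 5^(1/4) = 1290 K.

T_eq ≈ 1290 K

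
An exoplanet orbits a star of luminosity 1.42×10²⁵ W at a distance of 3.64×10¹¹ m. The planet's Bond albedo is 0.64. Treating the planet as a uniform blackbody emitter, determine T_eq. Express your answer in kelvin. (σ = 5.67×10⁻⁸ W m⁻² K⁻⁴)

Flux: S = L/(4πd²) = 1.42×10²⁵/(4π×(3.64×10¹¹)²) = 8.53 W m⁻².
Energy balance: absorbed = emitted ⇒ πR²·S(1−A) = 4πR²·σT_eq⁴, so T_eq⁴ = S(1−A)/(4σ).
T_eq = [8.53 × 0.36 / (4 × 5.67×10⁻⁸)]^(1/4) = (1.35×10⁷)^(1/4) = 60.7 K.

T_eq ≈ 60.7 K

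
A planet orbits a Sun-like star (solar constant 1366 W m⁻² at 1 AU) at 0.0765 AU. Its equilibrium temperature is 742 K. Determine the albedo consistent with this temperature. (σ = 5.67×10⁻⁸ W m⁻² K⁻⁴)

A ≈ 0.71

Flux at 0.0765 AU: S = 1366/0.0765² = 2.33×10⁵ W m⁻².
From T_eq⁴ = S(1−A)/(4σ): 1−A = 4σT_eq⁴/S.
1−A = 4 × 5.67×10⁻⁸ × (742)⁴ / 2.33×10⁵ = 0.295.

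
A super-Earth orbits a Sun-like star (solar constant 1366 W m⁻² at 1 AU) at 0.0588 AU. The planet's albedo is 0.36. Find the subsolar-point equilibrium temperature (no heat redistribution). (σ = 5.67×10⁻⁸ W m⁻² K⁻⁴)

Flux at 0.0588 AU: S = 1366/0.0588² = 3.95×10⁵ W m⁻².
At the subsolar point the surface absorbs S(1−A) and emits σT⁴ per unit area — no factor of 4, since only the local patch is in balance.
T = [3.95×10⁵ × 0.64 / 5.67×10⁻⁸]^(1/4) = (4.46×10¹²)^(1/4) = 1450 K.

T_ss ≈ 1450 K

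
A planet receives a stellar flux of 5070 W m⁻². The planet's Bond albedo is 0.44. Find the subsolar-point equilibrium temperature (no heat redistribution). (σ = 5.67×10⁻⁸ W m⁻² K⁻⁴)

T_ss ≈ 473 K

At the subsolar point the surface absorbs S(1−A) and emits σT⁴ per unit area — no factor of 4, since only the local patch is in balance.
T = [5070 × 0.56 / 5.67×10⁻⁸]^(1/4) = (5.01×10¹⁰)^(1/4) = 473 K.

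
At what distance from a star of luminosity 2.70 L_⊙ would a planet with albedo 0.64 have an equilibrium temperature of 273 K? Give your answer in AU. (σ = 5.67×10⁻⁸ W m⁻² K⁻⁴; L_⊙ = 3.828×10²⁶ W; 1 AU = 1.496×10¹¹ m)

L = 2.70 × 3.828×10²⁶ = 1.03×10²⁷ W.
From T_eq⁴ = L(1−A)/(16πσd²): d = √[L(1−A)/(16πσT_eq⁴)].
d = √[1.03×10²⁷ × 0.36 / (16π × 5.67×10⁻⁸ × (273)⁴)] = 1.53×10¹¹ m = 1.02 AU.

d ≈ 1.02 AU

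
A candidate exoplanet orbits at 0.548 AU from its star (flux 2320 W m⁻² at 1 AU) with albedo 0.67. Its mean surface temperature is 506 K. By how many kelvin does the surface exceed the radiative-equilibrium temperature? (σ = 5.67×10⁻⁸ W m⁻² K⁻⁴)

S = 2320/0.548² = 7726 W m⁻².
T_eq = [S(1−A)/(4σ)]^(1/4) = [7726×0.33/(4×5.67×10⁻⁸)]^(1/4) = 325.6 K.
ΔT = T_surf − T_eq = 506 − 325.6.

ΔT ≈ 180.4 K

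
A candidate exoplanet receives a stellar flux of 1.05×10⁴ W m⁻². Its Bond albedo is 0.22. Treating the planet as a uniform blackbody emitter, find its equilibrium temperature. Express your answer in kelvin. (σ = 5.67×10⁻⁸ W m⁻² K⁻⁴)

Energy balance: absorbed = emitted ⇒ πR²·S(1−A) = 4πR²·σT_eq⁴, so T_eq⁴ = S(1−A)/(4σ).
T_eq = [1.05×10⁴ × 0.78 / (4 × 5.67×10⁻⁸)]^(1/4) = (3.61×10¹⁰)^(1/4) = 436 K.

T_eq ≈ 436 K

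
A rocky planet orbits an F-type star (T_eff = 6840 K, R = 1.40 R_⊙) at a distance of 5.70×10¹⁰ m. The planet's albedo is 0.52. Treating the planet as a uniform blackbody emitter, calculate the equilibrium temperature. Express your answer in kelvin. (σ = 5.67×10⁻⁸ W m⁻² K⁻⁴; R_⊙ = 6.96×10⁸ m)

R_⋆ = 1.40 × 6.96×10⁸ = 9.74×10⁸ m.
L = 4πR_⋆²σT_⋆⁴ = 4π(9.74×10⁸)² × 5.67×10⁻⁸ × (6840)⁴ = 1.48×10²⁷ W.
S = L/(4πd²) = 3.63×10⁴ W m⁻².
Energy balance: absorbed = emitted ⇒ πR²·S(1−A) = 4πR²·σT_eq⁴, so T_eq⁴ = S(1−A)/(4σ).
T_eq = [3.63×10⁴ × 0.48 / (4 × 5.67×10⁻⁸)]^(1/4) = (7.68×10¹⁰)^(1/4) = 526 K.

T_eq ≈ 526 K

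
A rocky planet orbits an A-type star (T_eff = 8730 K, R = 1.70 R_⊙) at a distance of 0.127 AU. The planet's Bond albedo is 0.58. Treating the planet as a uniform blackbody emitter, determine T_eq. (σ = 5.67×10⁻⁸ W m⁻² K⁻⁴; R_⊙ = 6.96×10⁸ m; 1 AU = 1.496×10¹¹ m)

T_eq ≈ 1240 K

R_⋆ = 1.70 × 6.96×10⁸ = 1.18×10⁹ m.
d = 0.127 AU = 1.90×10¹⁰ m.
L = 4πR_⋆²σT_⋆⁴ = 4π(1.18×10⁹)² × 5.67×10⁻⁸ × (8730)⁴ = 5.79×10²⁷ W.
S = L/(4πd²) = 1.28×10⁶ W m⁻².
Energy balance: absorbed = emitted ⇒ πR²·S(1−A) = 4πR²·σT_eq⁴, so T_eq⁴ = S(1−A)/(4σ).
T_eq = [1.28×10⁶ × 0.42 / (4 × 5.67×10⁻⁸)]^(1/4) = (2.37×10¹²)^(1/4) = 1240 K.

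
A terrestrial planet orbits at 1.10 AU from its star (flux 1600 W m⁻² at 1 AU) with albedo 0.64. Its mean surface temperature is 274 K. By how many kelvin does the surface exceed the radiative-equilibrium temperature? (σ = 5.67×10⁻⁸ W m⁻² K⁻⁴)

S = 1600/1.10² = 1322 W m⁻².
T_eq = [S(1−A)/(4σ)]^(1/4) = [1322×0.36/(4×5.67×10⁻⁸)]^(1/4) = 214.0 K.
ΔT = T_surf − T_eq = 274 − 214.0.

ΔT ≈ 60.0 K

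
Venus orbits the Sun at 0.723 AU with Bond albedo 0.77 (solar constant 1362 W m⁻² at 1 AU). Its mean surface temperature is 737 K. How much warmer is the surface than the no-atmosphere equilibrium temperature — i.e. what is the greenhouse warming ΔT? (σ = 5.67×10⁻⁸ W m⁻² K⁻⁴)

S = 1362/0.723² = 2606 W m⁻².
T_eq = [S(1−A)/(4σ)]^(1/4) = [2606×0.23/(4×5.67×10⁻⁸)]^(1/4) = 226.7 K.
ΔT = T_surf − T_eq = 737 − 226.7.

ΔT ≈ 510.3 K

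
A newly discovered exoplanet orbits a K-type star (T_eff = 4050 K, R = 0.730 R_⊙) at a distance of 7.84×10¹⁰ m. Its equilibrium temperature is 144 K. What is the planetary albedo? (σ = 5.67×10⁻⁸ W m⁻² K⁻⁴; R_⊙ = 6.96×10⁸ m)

R_⋆ = 0.730 × 6.96×10⁸ = 5.08×10⁸ m.
L = 4πR_⋆²σT_⋆⁴ = 4π(5.08×10⁸)² × 5.67×10⁻⁸ × (4050)⁴ = 4.95×10²⁵ W.
S = L/(4πd²) = 641 W m⁻².
From T_eq⁴ = S(1−A)/(4σ): 1−A = 4σT_eq⁴/S.
1−A = 4 × 5.67×10⁻⁸ × (144)⁴ / 641 = 0.152.

A ≈ 0.85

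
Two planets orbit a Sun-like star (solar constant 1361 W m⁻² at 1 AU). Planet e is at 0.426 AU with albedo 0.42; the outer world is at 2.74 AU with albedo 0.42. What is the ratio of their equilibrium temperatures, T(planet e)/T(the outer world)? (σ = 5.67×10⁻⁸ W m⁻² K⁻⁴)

T₁/T₂ ≈ 2.536

T_eq = [S₀(1−A)/(4σd²)]^(1/4), so T ∝ (1−A)^(1/4) / √d.
T₁ = [1361×0.58/(4×5.67×10⁻⁸×0.426²)]^(1/4) = 372.14 K.
T₂ = [1361×0.58/(4×5.67×10⁻⁸×2.74²)]^(1/4) = 146.74 K.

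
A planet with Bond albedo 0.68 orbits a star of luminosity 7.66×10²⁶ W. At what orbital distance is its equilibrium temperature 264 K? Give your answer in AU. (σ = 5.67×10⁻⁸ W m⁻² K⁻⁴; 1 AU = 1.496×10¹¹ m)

d ≈ 0.889 AU

From T_eq⁴ = L(1−A)/(16πσd²): d = √[L(1−A)/(16πσT_eq⁴)].
d = √[7.66×10²⁶ × 0.32 / (16π × 5.67×10⁻⁸ × (264)⁴)] = 1.33×10¹¹ m = 0.889 AU.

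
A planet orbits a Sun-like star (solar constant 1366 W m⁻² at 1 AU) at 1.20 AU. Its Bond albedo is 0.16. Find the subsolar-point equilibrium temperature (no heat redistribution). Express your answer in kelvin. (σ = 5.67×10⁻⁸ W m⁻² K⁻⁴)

Flux at 1.20 AU: S = 1366/1.20² = 949 W m⁻².
At the subsolar point the surface absorbs S(1−A) and emits σT⁴ per unit area — no factor of 4, since only the local patch is in balance.
T = [949 × 0.84 / 5.67×10⁻⁸]^(1/4) = (1.41×10¹⁰)^(1/4) = 344 K.

T_ss ≈ 344 K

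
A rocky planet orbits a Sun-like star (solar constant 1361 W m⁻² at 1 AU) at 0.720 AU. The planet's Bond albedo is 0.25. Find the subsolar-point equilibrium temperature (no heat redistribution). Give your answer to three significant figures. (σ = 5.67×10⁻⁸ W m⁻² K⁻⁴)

Flux at 0.720 AU: S = 1361/0.720² = 2630 W m⁻².
At the subsolar point the surface absorbs S(1−A) and emits σT⁴ per unit area — no factor of 4, since only the local patch is in balance.
T = [2630 × 0.75 / 5.67×10⁻⁸]^(1/4) = (3.47×10¹⁰)^(1/4) = 432 K.

T_ss ≈ 432 K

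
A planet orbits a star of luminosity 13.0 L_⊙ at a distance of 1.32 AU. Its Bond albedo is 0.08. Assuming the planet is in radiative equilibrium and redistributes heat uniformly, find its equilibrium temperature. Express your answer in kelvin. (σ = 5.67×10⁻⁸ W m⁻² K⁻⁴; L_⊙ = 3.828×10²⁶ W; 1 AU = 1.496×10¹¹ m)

d = 1.32 AU = 1.97×10¹¹ m.
L = 13.0 × 3.828×10²⁶ = 4.98×10²⁷ W.
Flux: S = L/(4πd²) = 4.98×10²⁷/(4π×(1.97×10¹¹)²) = 1.02×10⁴ W m⁻².
Energy balance: absorbed = emitted ⇒ πR²·S(1−A) = 4πR²·σT_eq⁴, so T_eq⁴ = S(1−A)/(4σ).
T_eq = [1.02×10⁴ × 0.92 / (4 × 5.67×10⁻⁸)]^(1/4) = (4.12×10¹⁰)^(1/4) = 451 K.

T_eq ≈ 451 K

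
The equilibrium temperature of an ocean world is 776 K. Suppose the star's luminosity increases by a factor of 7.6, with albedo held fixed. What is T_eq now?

T_eq ≈ 1290 K

T_eq ∝ L^(1/4) · d^(−1/2).
T′ = 776 × 7.6^(1/4) = 1290 K.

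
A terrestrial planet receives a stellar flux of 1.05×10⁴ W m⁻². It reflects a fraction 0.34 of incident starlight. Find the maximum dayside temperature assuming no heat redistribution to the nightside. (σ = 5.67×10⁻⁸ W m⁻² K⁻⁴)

T_ss ≈ 591 K

With no redistribution each surface element balances locally: S(1−A) = σT⁴.
T = [1.05×10⁴ × 0.66 / 5.67×10⁻⁸]^(1/4) = (1.22×10¹¹)^(1/4) = 591 K.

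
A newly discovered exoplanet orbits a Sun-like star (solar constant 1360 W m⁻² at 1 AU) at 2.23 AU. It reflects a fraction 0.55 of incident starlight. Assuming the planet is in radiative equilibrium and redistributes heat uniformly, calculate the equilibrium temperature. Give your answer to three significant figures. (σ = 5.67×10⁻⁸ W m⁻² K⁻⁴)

Flux at 2.23 AU: S = 1360/2.23² = 273 W m⁻².
Energy balance: absorbed = emitted ⇒ πR²·S(1−A) = 4πR²·σT_eq⁴, so T_eq⁴ = S(1−A)/(4σ).
T_eq = [273 × 0.45 / (4 × 5.67×10⁻⁸)]^(1/4) = (5.43×10⁸)^(1/4) = 153 K.

T_eq ≈ 153 K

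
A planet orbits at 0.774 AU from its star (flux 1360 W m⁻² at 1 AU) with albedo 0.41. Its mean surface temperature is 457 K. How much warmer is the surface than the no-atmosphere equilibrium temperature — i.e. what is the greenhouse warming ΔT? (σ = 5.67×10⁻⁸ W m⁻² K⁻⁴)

S = 1360/0.774² = 2270 W m⁻².
T_eq = [S(1−A)/(4σ)]^(1/4) = [2270×0.59/(4×5.67×10⁻⁸)]^(1/4) = 277.2 K.
ΔT = T_surf − T_eq = 457 − 277.2.

ΔT ≈ 179.8 K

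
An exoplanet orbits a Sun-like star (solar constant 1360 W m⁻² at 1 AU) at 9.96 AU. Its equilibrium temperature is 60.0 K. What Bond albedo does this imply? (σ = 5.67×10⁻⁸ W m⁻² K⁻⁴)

A ≈ 0.79

Flux at 9.96 AU: S = 1360/9.96² = 13.7 W m⁻².
From T_eq⁴ = S(1−A)/(4σ): 1−A = 4σT_eq⁴/S.
1−A = 4 × 5.67×10⁻⁸ × (60.0)⁴ / 13.7 = 0.214.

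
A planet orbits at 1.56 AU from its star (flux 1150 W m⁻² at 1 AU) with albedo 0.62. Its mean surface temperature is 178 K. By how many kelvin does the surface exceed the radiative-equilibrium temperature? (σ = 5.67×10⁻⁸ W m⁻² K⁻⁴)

ΔT ≈ 10.3 K

S = 1150/1.56² = 472.6 W m⁻².
T_eq = [S(1−A)/(4σ)]^(1/4) = [472.6×0.38/(4×5.67×10⁻⁸)]^(1/4) = 167.7 K.
ΔT = T_surf − T_eq = 178 − 167.7.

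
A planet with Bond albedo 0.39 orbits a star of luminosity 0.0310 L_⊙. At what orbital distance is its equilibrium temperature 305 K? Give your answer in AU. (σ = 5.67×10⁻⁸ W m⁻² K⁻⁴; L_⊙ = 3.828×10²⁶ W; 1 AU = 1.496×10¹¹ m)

L = 0.0310 × 3.828×10²⁶ = 1.19×10²⁵ W.
From T_eq⁴ = L(1−A)/(16πσd²): d = √[L(1−A)/(16πσT_eq⁴)].
d = √[1.19×10²⁵ × 0.61 / (16π × 5.67×10⁻⁸ × (305)⁴)] = 1.71×10¹⁰ m = 0.115 AU.

d ≈ 0.115 AU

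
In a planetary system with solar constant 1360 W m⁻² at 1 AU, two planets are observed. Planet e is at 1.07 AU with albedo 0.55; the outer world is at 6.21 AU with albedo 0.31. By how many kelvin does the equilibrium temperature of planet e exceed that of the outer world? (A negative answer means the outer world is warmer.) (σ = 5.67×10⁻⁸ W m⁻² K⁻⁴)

ΔT ≈ 118.6 K

T_eq = [S₀(1−A)/(4σd²)]^(1/4), so T ∝ (1−A)^(1/4) / √d.
T₁ = [1360×0.45/(4×5.67×10⁻⁸×1.07²)]^(1/4) = 220.34 K.
T₂ = [1360×0.69/(4×5.67×10⁻⁸×6.21²)]^(1/4) = 101.77 K.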